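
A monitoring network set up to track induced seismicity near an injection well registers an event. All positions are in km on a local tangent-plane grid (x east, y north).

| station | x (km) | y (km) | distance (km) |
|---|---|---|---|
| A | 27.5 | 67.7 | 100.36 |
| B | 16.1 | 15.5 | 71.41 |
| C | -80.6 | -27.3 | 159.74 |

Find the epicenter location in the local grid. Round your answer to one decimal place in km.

x ≈ 78.9 km, y ≈ -18.5 km

Circle about each station: (x − 27.5)² + (y − 67.7)² = 100.36²; (x − 16.1)² + (y − 15.5)² = 71.41²; (x + 80.6)² + (y + 27.3)² = 159.74².
Subtracting pairs of circle equations eliminates x²+y² and gives linear equations (the radical axes):
-22.8 x − 104.4 y = 132.66
-216.2 x − 190.0 y = -13542.63
Solving the 2×2 system: x ≈ 78.9, y ≈ -18.5 km.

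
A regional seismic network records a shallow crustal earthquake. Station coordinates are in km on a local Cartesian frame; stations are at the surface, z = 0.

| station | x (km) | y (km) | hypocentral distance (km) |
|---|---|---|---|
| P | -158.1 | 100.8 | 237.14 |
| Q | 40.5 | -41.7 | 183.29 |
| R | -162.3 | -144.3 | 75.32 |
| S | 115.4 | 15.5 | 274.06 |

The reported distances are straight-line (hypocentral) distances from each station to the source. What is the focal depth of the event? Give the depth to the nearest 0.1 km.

Each station gives a sphere (x−x_i)² + (y−y_i)² + z² = d_i² (stations at z=0).
Subtracting the P sphere from Q and R: z² cancels, leaving linear equations in x and y:
397.2 x − 285.0 y = -9136.95
-8.4 x − 490.2 y = 62569.81
Solving: x ≈ -113.197, y ≈ -125.702 km (keep extra digits for the depth step; rounded: -113.2, -125.7).
Then from the P sphere: z² = 237.14² − (x + 158.1)² − (y − 100.8)² with x = -113.197, y = -125.702, so z ≈ 53.999 ≈ 54.0 km.

depth ≈ 54.0 km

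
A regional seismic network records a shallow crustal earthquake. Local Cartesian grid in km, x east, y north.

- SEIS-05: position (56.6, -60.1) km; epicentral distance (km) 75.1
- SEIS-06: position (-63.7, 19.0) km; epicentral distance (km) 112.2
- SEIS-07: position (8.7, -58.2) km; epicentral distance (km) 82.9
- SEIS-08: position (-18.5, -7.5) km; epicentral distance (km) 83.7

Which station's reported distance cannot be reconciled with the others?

Solve using three stations at a time. Using SEIS-05, SEIS-06, SEIS-07 (subtract circle equations pairwise → linear system) gives (x, y) ≈ (48.4, 14.6).
Distances from that point to each station vs reported:
  SEIS-05: calculated 75.1 vs reported 75.1 → residual 0.0 km
  SEIS-06: calculated 112.2 vs reported 112.2 → residual 0.0 km
  SEIS-07: calculated 82.9 vs reported 82.9 → residual 0.0 km
  SEIS-08: calculated 70.5 vs reported 83.7 → residual 13.2 km
SEIS-05, SEIS-06, SEIS-07 are mutually consistent (residuals ≈ 0); SEIS-08 is off by 13.2 km.

SEIS-08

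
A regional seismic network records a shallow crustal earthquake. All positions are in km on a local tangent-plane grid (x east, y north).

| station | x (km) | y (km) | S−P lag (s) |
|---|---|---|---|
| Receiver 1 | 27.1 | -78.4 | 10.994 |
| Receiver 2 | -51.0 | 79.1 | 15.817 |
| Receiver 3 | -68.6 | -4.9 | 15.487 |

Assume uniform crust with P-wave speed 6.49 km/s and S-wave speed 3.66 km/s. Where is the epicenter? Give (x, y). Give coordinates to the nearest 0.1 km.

Distance from S−P lag: d = Δt · v_P v_S / (v_P − v_S) = Δt · (6.49·3.66)/(6.49−3.66) ≈ 8.3934·Δt.
So d_Receiver 1 = 92.28, d_Receiver 2 = 132.76, d_Receiver 3 = 129.99 km.
Circle about each station: (x − 27.1)² + (y + 78.4)² = 92.28²; (x + 51.0)² + (y − 79.1)² = 132.76²; (x + 68.6)² + (y + 4.9)² = 129.99².
Subtracting pairs of circle equations eliminates x²+y² and gives linear equations (the radical axes):
-156.2 x + 315.0 y = -7132.78
-191.4 x + 147.0 y = -10532.80
Solving the 2×2 system: x ≈ 60.8, y ≈ 7.5 km.

(60.8, 7.5)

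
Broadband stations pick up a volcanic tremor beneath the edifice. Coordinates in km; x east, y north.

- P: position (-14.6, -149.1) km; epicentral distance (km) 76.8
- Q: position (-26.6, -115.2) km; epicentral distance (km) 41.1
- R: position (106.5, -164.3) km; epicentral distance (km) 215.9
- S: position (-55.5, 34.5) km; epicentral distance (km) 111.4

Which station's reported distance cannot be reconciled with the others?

R

Solve using three stations at a time. Using P, Q, S (subtract circle equations pairwise → linear system) gives (x, y) ≈ (-33.9, -74.8).
Distances from that point to each station vs reported:
  P: calculated 76.8 vs reported 76.8 → residual 0.0 km
  Q: calculated 41.1 vs reported 41.1 → residual 0.0 km
  R: calculated 166.5 vs reported 215.9 → residual 49.4 km
  S: calculated 111.4 vs reported 111.4 → residual 0.0 km
P, Q, S are mutually consistent (residuals ≈ 0); R is off by 49.4 km.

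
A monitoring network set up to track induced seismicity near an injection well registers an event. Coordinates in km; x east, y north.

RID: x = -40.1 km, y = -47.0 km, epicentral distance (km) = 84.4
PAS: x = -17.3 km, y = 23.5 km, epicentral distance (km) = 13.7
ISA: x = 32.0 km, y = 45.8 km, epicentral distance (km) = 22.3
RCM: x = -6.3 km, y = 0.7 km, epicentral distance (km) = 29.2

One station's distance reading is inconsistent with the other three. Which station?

ISA

Solve using three stations at a time. Using RID, PAS, RCM (subtract circle equations pairwise → linear system) gives (x, y) ≈ (-5.2, 29.9).
Distances from that point to each station vs reported:
  RID: calculated 84.4 vs reported 84.4 → residual 0.0 km
  PAS: calculated 13.6 vs reported 13.7 → residual 0.1 km
  ISA: calculated 40.5 vs reported 22.3 → residual 18.2 km
  RCM: calculated 29.2 vs reported 29.2 → residual 0.0 km
RID, PAS, RCM are mutually consistent (residuals ≈ 0); ISA is off by 18.2 km.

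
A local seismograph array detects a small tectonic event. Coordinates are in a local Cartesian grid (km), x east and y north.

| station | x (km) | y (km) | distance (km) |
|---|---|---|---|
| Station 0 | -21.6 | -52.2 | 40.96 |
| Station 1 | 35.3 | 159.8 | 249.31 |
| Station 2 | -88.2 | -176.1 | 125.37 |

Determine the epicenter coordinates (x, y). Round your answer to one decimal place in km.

Circle about each station: (x + 21.6)² + (y + 52.2)² = 40.96²; (x − 35.3)² + (y − 159.8)² = 249.31²; (x + 88.2)² + (y + 176.1)² = 125.37².
Subtracting pairs of circle equations eliminates x²+y² and gives linear equations (the radical axes):
113.8 x + 424.0 y = -36887.02
-133.2 x − 247.8 y = 21559.13
Solving the 2×2 system: x ≈ -0.0, y ≈ -87.0 km.

-0.0 km east, -87.0 km north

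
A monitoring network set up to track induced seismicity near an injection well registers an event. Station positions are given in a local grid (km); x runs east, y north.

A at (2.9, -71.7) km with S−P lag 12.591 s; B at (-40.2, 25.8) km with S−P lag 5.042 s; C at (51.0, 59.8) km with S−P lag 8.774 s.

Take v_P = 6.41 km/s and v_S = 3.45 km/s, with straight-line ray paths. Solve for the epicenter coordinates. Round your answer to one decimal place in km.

-2.7 km east, 22.2 km north

Distance from S−P lag: d = Δt · v_P v_S / (v_P − v_S) = Δt · (6.41·3.45)/(6.41−3.45) ≈ 7.4711·Δt.
So d_A = 94.07, d_B = 37.67, d_C = 65.55 km.
Circle about each station: (x − 2.9)² + (y + 71.7)² = 94.07²; (x + 40.2)² + (y − 25.8)² = 37.67²; (x − 51.0)² + (y − 59.8)² = 65.55².
Subtracting the A equation from the B and C equations removes the quadratic terms:
-86.2 x + 195.0 y = 4562.52
96.2 x + 263.0 y = 5580.10
Solving the 2×2 system: x ≈ -2.7, y ≈ 22.2 km.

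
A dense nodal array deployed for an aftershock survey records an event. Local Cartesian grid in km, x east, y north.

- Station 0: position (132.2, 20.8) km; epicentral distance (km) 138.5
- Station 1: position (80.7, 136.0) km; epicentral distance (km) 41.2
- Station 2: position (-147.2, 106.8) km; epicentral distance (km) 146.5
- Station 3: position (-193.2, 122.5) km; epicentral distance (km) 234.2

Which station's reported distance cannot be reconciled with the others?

Solve using three stations at a time. Using Station 0, Station 1, Station 3 (subtract circle equations pairwise → linear system) gives (x, y) ≈ (41.0, 125.0).
Distances from that point to each station vs reported:
  Station 0: calculated 138.5 vs reported 138.5 → residual 0.0 km
  Station 1: calculated 41.2 vs reported 41.2 → residual 0.0 km
  Station 2: calculated 189.1 vs reported 146.5 → residual 42.6 km
  Station 3: calculated 234.2 vs reported 234.2 → residual 0.0 km
Station 0, Station 1, Station 3 are mutually consistent (residuals ≈ 0); Station 2 is off by 42.6 km.

Station 2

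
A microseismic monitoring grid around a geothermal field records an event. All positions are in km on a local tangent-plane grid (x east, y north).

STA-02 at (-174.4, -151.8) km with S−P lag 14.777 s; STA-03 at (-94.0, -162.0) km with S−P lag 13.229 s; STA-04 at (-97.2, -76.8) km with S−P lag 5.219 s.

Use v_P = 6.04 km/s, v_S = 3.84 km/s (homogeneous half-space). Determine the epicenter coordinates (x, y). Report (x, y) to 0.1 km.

-87.2 km east, -22.7 km north

Distance from S−P lag: d = Δt · v_P v_S / (v_P − v_S) = Δt · (6.04·3.84)/(6.04−3.84) ≈ 10.5425·Δt.
So d_STA-02 = 155.79, d_STA-03 = 139.47, d_STA-04 = 55.02 km.
Circle about each station: (x + 174.4)² + (y + 151.8)² = 155.79²; (x + 94.0)² + (y + 162.0)² = 139.47²; (x + 97.2)² + (y + 76.8)² = 55.02².
Subtracting the STA-02 equation from the STA-03 and STA-04 equations removes the quadratic terms:
160.8 x − 20.4 y = -13559.96
154.4 x + 150.0 y = -16869.20
Solving the 2×2 system: x ≈ -87.2, y ≈ -22.7 km.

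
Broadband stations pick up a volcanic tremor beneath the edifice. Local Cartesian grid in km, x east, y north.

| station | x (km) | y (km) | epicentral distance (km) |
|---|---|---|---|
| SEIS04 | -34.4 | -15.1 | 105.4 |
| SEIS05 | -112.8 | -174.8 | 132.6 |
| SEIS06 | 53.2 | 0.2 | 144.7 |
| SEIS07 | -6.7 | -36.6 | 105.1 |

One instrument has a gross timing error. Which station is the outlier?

Solve using three stations at a time. Using SEIS05, SEIS06, SEIS07 (subtract circle equations pairwise → linear system) gives (x, y) ≈ (15.3, -139.7).
Distances from that point to each station vs reported:
  SEIS04: calculated 134.1 vs reported 105.4 → residual 28.7 km
  SEIS05: calculated 132.8 vs reported 132.6 → residual 0.2 km
  SEIS06: calculated 144.9 vs reported 144.7 → residual 0.2 km
  SEIS07: calculated 105.4 vs reported 105.1 → residual 0.3 km
SEIS05, SEIS06, SEIS07 are mutually consistent (residuals ≈ 0); SEIS04 is off by 28.7 km.

SEIS04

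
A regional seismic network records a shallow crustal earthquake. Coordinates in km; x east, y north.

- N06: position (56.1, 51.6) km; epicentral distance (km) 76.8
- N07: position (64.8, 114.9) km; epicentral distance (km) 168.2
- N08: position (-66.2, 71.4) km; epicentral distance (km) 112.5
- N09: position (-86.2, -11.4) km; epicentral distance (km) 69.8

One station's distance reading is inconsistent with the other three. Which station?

Solve using three stations at a time. Using N07, N08, N09 (subtract circle equations pairwise → linear system) gives (x, y) ≈ (-19.2, -30.8).
Distances from that point to each station vs reported:
  N06: calculated 111.6 vs reported 76.8 → residual 34.8 km
  N07: calculated 168.2 vs reported 168.2 → residual 0.0 km
  N08: calculated 112.4 vs reported 112.5 → residual 0.1 km
  N09: calculated 69.7 vs reported 69.8 → residual 0.1 km
N07, N08, N09 are mutually consistent (residuals ≈ 0); N06 is off by 34.8 km.

N06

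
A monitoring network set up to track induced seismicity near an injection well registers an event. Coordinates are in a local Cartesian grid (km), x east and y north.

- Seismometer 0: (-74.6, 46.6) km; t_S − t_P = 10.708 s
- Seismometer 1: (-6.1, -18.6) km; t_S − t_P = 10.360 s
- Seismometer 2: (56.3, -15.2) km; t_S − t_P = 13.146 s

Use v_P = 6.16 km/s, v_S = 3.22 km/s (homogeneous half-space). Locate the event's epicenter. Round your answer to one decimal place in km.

-2.5 km east, 51.2 km north

Distance from S−P lag: d = Δt · v_P v_S / (v_P − v_S) = Δt · (6.16·3.22)/(6.16−3.22) ≈ 6.7467·Δt.
So d_Seismometer 0 = 72.24, d_Seismometer 1 = 69.90, d_Seismometer 2 = 88.69 km.
Circle about each station: (x + 74.6)² + (y − 46.6)² = 72.24²; (x + 6.1)² + (y + 18.6)² = 69.90²; (x − 56.3)² + (y + 15.2)² = 88.69².
Subtracting pairs of circle equations eliminates x²+y² and gives linear equations (the radical axes):
137.0 x − 130.4 y = -7020.94
261.8 x − 123.6 y = -6983.29
Solving the 2×2 system: x ≈ -2.5, y ≈ 51.2 km.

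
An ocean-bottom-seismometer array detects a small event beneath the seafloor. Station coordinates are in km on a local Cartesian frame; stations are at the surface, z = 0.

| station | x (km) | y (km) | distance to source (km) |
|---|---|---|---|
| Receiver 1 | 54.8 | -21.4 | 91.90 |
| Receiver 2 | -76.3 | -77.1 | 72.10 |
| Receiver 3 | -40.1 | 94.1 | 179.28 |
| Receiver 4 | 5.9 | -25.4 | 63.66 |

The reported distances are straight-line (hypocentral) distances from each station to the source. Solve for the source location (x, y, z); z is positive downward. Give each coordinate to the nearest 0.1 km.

x ≈ -9.9 km, y ≈ -80.4 km, depth ≈ 27.9 km

Each station gives a sphere (x−x_i)² + (y−y_i)² + z² = d_i² (stations at z=0).
Subtracting the Receiver 1 sphere from Receiver 2 and Receiver 3: z² cancels, leaving linear equations in x and y:
-262.2 x − 111.4 y = 11552.30
-189.8 x + 231.0 y = -16693.89
Solving: x ≈ -9.899, y ≈ -80.402 km (keep extra digits for the depth step; rounded: -9.9, -80.4).
Then from the Receiver 1 sphere: z² = 91.90² − (x − 54.8)² − (y + 21.4)² with x = -9.899, y = -80.402, so z ≈ 27.900 ≈ 27.9 km.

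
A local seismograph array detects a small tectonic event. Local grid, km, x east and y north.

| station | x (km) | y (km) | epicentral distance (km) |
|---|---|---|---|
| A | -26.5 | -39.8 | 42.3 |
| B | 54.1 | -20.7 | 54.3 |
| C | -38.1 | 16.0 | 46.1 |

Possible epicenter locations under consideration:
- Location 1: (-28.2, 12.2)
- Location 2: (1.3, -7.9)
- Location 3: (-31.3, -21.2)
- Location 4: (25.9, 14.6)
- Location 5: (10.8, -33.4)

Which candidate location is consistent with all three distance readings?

For each candidate, compare |candidate − station| to the reported distance:
Location 1: residuals A 9.7, B 34.3, C 35.5 → max 35.5 km
Location 2: residuals A 0.0, B 0.0, C 0.0 → max 0.0 km
Location 3: residuals A 23.1, B 31.1, C 8.3 → max 31.1 km
Location 4: residuals A 33.2, B 9.1, C 17.9 → max 33.2 km
Location 5: residuals A 4.5, B 9.2, C 23.4 → max 23.4 km
Only Location 2 has all residuals ≈ 0.

Location 2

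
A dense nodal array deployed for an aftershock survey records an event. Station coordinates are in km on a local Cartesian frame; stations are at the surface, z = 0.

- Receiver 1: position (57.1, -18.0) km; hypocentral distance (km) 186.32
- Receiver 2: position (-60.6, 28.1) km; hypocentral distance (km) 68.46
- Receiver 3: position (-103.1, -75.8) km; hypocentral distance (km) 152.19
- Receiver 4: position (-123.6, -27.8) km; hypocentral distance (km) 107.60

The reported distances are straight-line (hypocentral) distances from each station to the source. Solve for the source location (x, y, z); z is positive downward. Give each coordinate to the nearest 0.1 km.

Each station gives a sphere (x−x_i)² + (y−y_i)² + z² = d_i² (stations at z=0).
Subtracting the Receiver 1 sphere from Receiver 2 and Receiver 3: z² cancels, leaving linear equations in x and y:
-235.4 x + 92.2 y = 30905.93
-320.4 x − 115.6 y = 24344.19
Solving: x ≈ -102.501, y ≈ 73.505 km (keep extra digits for the depth step; rounded: -102.5, 73.5).
Then from the Receiver 1 sphere: z² = 186.32² − (x − 57.1)² − (y + 18.0)² with x = -102.501, y = 73.505, so z ≈ 29.487 ≈ 29.5 km.
Check against Receiver 4 (with the unrounded solution): distance 107.60 ≈ 107.60 km. ✓

(-102.5, 73.5, 29.5)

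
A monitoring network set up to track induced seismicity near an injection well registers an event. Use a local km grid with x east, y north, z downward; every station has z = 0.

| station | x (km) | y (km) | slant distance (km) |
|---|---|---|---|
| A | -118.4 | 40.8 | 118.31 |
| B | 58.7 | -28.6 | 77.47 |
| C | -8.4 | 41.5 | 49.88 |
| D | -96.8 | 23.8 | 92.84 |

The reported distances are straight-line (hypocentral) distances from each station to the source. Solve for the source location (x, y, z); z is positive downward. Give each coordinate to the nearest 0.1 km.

(-10.8, -2.9, 22.6)

Each station gives a sphere (x−x_i)² + (y−y_i)² + z² = d_i² (stations at z=0).
Subtracting the A sphere from B and C: z² cancels, leaving linear equations in x and y:
354.2 x − 138.8 y = -3423.89
220.0 x + 1.4 y = -2381.15
Solving: x ≈ -10.805, y ≈ -2.905 km (keep extra digits for the depth step; rounded: -10.8, -2.9).
Then from the A sphere: z² = 118.31² − (x + 118.4)² − (y − 40.8)² with x = -10.805, y = -2.905, so z ≈ 22.593 ≈ 22.6 km.
Check against D (with the unrounded solution): distance 92.84 ≈ 92.84 km. ✓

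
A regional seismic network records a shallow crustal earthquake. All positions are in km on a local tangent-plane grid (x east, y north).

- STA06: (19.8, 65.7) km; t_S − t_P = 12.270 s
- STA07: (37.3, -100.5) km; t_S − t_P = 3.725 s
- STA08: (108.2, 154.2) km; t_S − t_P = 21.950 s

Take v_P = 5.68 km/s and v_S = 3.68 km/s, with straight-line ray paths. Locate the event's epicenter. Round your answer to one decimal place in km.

Distance from S−P lag: d = Δt · v_P v_S / (v_P − v_S) = Δt · (5.68·3.68)/(5.68−3.68) ≈ 10.4512·Δt.
So d_STA06 = 128.24, d_STA07 = 38.93, d_STA08 = 229.40 km.
Circle about each station: (x − 19.8)² + (y − 65.7)² = 128.24²; (x − 37.3)² + (y + 100.5)² = 38.93²; (x − 108.2)² + (y − 154.2)² = 229.40².
Subtracting the STA06 equation from the STA07 and STA08 equations removes the quadratic terms:
35.0 x − 332.4 y = 21712.96
176.8 x + 177.0 y = -5402.51
Solving the 2×2 system: x ≈ 31.5, y ≈ -62.0 km.
Check against STA06 (with the unrounded x, y): √((x − 19.8)²+(y − 65.7)²) = 128.24 ≈ 128.24 km. ✓

x ≈ 31.5 km, y ≈ -62.0 km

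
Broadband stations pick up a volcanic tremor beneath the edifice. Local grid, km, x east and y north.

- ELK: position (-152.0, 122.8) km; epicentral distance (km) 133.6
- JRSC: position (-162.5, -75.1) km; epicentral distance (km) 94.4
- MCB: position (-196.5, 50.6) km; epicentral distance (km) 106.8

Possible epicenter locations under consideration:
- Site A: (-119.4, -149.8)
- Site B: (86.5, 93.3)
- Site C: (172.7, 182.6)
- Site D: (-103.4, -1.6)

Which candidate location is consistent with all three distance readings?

For each candidate, compare |candidate − station| to the reported distance:
Site A: residuals ELK 140.9, JRSC 8.2, MCB 107.9 → max 140.9 km
Site B: residuals ELK 106.7, JRSC 206.2, MCB 179.4 → max 206.2 km
Site C: residuals ELK 196.6, JRSC 328.4, MCB 285.3 → max 328.4 km
Site D: residuals ELK 0.0, JRSC 0.1, MCB 0.1 → max 0.1 km
Only Site D has all residuals ≈ 0.

Site D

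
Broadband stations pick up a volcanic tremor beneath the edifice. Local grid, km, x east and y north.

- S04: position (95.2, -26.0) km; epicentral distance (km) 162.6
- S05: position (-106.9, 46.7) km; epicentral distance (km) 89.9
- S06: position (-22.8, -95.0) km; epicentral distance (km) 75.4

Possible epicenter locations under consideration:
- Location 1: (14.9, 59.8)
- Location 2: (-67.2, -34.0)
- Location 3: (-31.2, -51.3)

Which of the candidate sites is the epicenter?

For each candidate, compare |candidate − station| to the reported distance:
Location 1: residuals S04 45.1, S05 32.6, S06 83.9 → max 83.9 km
Location 2: residuals S04 0.0, S05 0.0, S06 0.0 → max 0.0 km
Location 3: residuals S04 33.7, S05 33.9, S06 30.9 → max 33.9 km
Only Location 2 has all residuals ≈ 0.

Location 2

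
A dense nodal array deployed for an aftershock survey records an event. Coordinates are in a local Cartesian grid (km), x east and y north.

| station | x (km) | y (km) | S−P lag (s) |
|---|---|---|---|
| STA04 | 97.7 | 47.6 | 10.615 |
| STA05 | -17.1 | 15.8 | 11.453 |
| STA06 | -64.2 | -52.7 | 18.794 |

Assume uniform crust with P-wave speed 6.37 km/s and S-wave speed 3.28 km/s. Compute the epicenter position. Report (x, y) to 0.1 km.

Distance from S−P lag: d = Δt · v_P v_S / (v_P − v_S) = Δt · (6.37·3.28)/(6.37−3.28) ≈ 6.7617·Δt.
So d_STA04 = 71.78, d_STA05 = 77.44, d_STA06 = 127.08 km.
Circle about each station: (x − 97.7)² + (y − 47.6)² = 71.78²; (x + 17.1)² + (y − 15.8)² = 77.44²; (x + 64.2)² + (y + 52.7)² = 127.08².
Subtracting pairs of circle equations eliminates x²+y² and gives linear equations (the radical axes):
-229.6 x − 63.6 y = -12113.59
-323.8 x − 200.6 y = -15909.08
Solving the 2×2 system: x ≈ 55.7, y ≈ -10.6 km.

(55.7, -10.6)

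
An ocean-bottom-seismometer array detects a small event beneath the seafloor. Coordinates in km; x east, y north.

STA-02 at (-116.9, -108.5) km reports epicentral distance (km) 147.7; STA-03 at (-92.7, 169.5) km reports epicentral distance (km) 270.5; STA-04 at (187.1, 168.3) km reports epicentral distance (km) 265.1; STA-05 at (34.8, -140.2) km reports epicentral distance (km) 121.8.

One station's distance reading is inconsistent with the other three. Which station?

Solve using three stations at a time. Using STA-02, STA-04, STA-05 (subtract circle equations pairwise → linear system) gives (x, y) ≈ (3.2, -22.6).
Distances from that point to each station vs reported:
  STA-02: calculated 147.7 vs reported 147.7 → residual 0.0 km
  STA-03: calculated 214.7 vs reported 270.5 → residual 55.8 km
  STA-04: calculated 265.1 vs reported 265.1 → residual 0.0 km
  STA-05: calculated 121.7 vs reported 121.8 → residual 0.1 km
STA-02, STA-04, STA-05 are mutually consistent (residuals ≈ 0); STA-03 is off by 55.8 km.

STA-03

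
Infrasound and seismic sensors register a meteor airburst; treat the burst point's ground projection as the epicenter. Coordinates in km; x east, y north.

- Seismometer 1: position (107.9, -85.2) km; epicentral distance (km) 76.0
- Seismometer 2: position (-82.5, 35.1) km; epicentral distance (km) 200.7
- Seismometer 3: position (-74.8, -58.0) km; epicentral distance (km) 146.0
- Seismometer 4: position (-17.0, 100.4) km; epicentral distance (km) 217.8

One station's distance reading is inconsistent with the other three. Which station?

Solve using three stations at a time. Using Seismometer 2, Seismometer 3, Seismometer 4 (subtract circle equations pairwise → linear system) gives (x, y) ≈ (64.3, -101.5).
Distances from that point to each station vs reported:
  Seismometer 1: calculated 46.5 vs reported 76.0 → residual 29.5 km
  Seismometer 2: calculated 200.5 vs reported 200.7 → residual 0.2 km
  Seismometer 3: calculated 145.8 vs reported 146.0 → residual 0.2 km
  Seismometer 4: calculated 217.6 vs reported 217.8 → residual 0.2 km
Seismometer 2, Seismometer 3, Seismometer 4 are mutually consistent (residuals ≈ 0); Seismometer 1 is off by 29.5 km.

Seismometer 1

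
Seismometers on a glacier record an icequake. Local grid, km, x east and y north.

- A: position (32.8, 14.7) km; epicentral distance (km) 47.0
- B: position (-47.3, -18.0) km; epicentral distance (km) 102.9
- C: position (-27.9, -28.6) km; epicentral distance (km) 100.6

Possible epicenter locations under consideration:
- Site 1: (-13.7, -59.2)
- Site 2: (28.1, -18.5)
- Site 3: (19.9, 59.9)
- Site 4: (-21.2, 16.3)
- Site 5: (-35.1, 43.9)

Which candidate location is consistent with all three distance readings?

Site 3

For each candidate, compare |candidate − station| to the reported distance:
Site 1: residuals A 40.3, B 49.7, C 66.9 → max 66.9 km
Site 2: residuals A 13.5, B 27.5, C 43.7 → max 43.7 km
Site 3: residuals A 0.0, B 0.0, C 0.0 → max 0.0 km
Site 4: residuals A 7.0, B 59.8, C 55.2 → max 59.8 km
Site 5: residuals A 26.9, B 39.8, C 27.7 → max 39.8 km
Only Site 3 has all residuals ≈ 0.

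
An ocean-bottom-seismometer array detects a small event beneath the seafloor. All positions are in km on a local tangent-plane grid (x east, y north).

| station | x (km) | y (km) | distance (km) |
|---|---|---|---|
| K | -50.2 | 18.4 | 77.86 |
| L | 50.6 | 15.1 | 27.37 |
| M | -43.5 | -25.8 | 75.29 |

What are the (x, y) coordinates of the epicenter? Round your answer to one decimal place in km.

x ≈ 26.1 km, y ≈ 2.9 km

Circle about each station: (x + 50.2)² + (y − 18.4)² = 77.86²; (x − 50.6)² + (y − 15.1)² = 27.37²; (x + 43.5)² + (y + 25.8)² = 75.29².
Subtracting pairs of circle equations eliminates x²+y² and gives linear equations (the radical axes):
201.6 x − 6.6 y = 5242.83
13.4 x − 88.4 y = 92.89
Solving the 2×2 system: x ≈ 26.1, y ≈ 2.9 km.
Check against K (with the unrounded x, y): √((x + 50.2)²+(y − 18.4)²) = 77.86 ≈ 77.86 km. ✓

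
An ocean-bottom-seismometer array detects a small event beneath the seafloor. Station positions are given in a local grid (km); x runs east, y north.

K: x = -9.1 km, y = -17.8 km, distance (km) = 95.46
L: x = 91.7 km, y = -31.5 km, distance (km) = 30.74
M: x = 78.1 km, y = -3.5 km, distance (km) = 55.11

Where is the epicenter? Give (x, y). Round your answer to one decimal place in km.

x ≈ 77.2 km, y ≈ -58.6 km

Circle about each station: (x + 9.1)² + (y + 17.8)² = 95.46²; (x − 91.7)² + (y + 31.5)² = 30.74²; (x − 78.1)² + (y + 3.5)² = 55.11².
Subtracting pairs of circle equations eliminates x²+y² and gives linear equations (the radical axes):
201.6 x − 27.4 y = 17169.15
174.4 x + 28.6 y = 11787.71
Solving the 2×2 system: x ≈ 77.2, y ≈ -58.6 km.
Check against K (with the unrounded x, y): √((x + 9.1)²+(y + 17.8)²) = 95.46 ≈ 95.46 km. ✓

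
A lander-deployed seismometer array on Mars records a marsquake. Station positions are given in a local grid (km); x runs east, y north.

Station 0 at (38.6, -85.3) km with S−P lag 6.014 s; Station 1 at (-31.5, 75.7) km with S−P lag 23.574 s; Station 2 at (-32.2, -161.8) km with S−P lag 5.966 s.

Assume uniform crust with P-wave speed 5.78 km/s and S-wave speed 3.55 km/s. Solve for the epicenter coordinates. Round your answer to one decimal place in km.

Distance from S−P lag: d = Δt · v_P v_S / (v_P − v_S) = Δt · (5.78·3.55)/(5.78−3.55) ≈ 9.2013·Δt.
So d_Station 0 = 55.34, d_Station 1 = 216.91, d_Station 2 = 54.90 km.
Circle about each station: (x − 38.6)² + (y + 85.3)² = 55.34²; (x + 31.5)² + (y − 75.7)² = 216.91²; (x + 32.2)² + (y + 161.8)² = 54.90².
Subtracting pairs of circle equations eliminates x²+y² and gives linear equations (the radical axes):
-140.2 x + 322.0 y = -46030.74
-141.6 x − 153.0 y = 18498.54
Solving the 2×2 system: x ≈ 16.2, y ≈ -135.9 km.
Check against Station 0 (with the unrounded x, y): √((x − 38.6)²+(y + 85.3)²) = 55.34 ≈ 55.34 km. ✓

16.2 km east, -135.9 km north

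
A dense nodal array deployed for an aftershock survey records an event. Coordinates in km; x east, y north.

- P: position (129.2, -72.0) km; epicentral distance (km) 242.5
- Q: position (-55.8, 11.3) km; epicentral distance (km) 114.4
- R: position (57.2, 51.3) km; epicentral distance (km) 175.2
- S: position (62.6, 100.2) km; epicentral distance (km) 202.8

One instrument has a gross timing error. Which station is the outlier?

Q

Solve using three stations at a time. Using P, R, S (subtract circle equations pairwise → linear system) gives (x, y) ≈ (-105.9, -12.6).
Distances from that point to each station vs reported:
  P: calculated 242.5 vs reported 242.5 → residual 0.0 km
  Q: calculated 55.5 vs reported 114.4 → residual 58.9 km
  R: calculated 175.2 vs reported 175.2 → residual 0.0 km
  S: calculated 202.8 vs reported 202.8 → residual 0.0 km
P, R, S are mutually consistent (residuals ≈ 0); Q is off by 58.9 km.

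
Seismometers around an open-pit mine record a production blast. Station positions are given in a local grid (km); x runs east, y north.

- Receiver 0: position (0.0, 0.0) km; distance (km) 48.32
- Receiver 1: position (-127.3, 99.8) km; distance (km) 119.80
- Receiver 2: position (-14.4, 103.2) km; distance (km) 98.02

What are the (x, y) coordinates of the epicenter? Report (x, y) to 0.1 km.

Circle about each station: x² + y² = 48.32²; (x + 127.3)² + (y − 99.8)² = 119.80²; (x + 14.4)² + (y − 103.2)² = 98.02².
Subtracting the Receiver 0 equation from the Receiver 1 and Receiver 2 equations removes the quadratic terms:
-254.6 x + 199.6 y = 14148.11
-28.8 x + 206.4 y = 3584.50
Solving the 2×2 system: x ≈ -47.1, y ≈ 10.8 km.

x ≈ -47.1 km, y ≈ 10.8 km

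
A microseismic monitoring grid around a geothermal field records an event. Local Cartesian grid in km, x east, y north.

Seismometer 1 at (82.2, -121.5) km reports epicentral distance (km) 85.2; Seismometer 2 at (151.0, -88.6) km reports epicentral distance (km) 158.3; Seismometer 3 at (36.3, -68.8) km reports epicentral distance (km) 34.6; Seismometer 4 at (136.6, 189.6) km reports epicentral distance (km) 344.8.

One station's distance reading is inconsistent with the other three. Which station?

Solve using three stations at a time. Using Seismometer 1, Seismometer 2, Seismometer 4 (subtract circle equations pairwise → linear system) gives (x, y) ≈ (-2.9, -125.7).
Distances from that point to each station vs reported:
  Seismometer 1: calculated 85.2 vs reported 85.2 → residual 0.0 km
  Seismometer 2: calculated 158.3 vs reported 158.3 → residual 0.0 km
  Seismometer 3: calculated 69.1 vs reported 34.6 → residual 34.5 km
  Seismometer 4: calculated 344.8 vs reported 344.8 → residual 0.0 km
Seismometer 1, Seismometer 2, Seismometer 4 are mutually consistent (residuals ≈ 0); Seismometer 3 is off by 34.5 km.

Seismometer 3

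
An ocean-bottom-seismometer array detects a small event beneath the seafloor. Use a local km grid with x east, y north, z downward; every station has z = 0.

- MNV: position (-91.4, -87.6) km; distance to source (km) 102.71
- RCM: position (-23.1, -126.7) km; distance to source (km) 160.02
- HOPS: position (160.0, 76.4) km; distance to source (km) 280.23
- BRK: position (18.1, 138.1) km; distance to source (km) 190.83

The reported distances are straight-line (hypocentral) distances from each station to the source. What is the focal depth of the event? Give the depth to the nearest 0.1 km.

Each station gives a sphere (x−x_i)² + (y−y_i)² + z² = d_i² (stations at z=0).
Subtracting the MNV sphere from RCM and HOPS: z² cancels, leaving linear equations in x and y:
136.6 x − 78.2 y = -14498.28
502.8 x + 328.0 y = -52570.27
Solving: x ≈ -105.397, y ≈ 1.291 km (keep extra digits for the depth step; rounded: -105.4, 1.3).
Then from the MNV sphere: z² = 102.71² − (x + 91.4)² − (y + 87.6)² with x = -105.397, y = 1.291, so z ≈ 49.516 ≈ 49.5 km.

depth ≈ 49.5 km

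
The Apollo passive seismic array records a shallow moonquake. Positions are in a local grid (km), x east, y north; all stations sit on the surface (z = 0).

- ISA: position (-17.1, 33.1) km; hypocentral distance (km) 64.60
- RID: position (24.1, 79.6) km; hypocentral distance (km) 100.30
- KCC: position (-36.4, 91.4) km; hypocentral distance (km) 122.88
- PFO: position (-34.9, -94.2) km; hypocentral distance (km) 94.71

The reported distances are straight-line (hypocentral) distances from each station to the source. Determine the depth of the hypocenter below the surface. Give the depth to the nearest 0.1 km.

Each station gives a sphere (x−x_i)² + (y−y_i)² + z² = d_i² (stations at z=0).
Subtracting the ISA sphere from RID and KCC: z² cancels, leaving linear equations in x and y:
82.4 x + 93.0 y = -357.98
-38.6 x + 116.6 y = -2635.43
Solving: x ≈ 15.408, y ≈ -17.501 km (keep extra digits for the depth step; rounded: 15.4, -17.5).
Then from the ISA sphere: z² = 64.60² − (x + 17.1)² − (y − 33.1)² with x = 15.408, y = -17.501, so z ≈ 23.578 ≈ 23.6 km.

z ≈ 23.6 km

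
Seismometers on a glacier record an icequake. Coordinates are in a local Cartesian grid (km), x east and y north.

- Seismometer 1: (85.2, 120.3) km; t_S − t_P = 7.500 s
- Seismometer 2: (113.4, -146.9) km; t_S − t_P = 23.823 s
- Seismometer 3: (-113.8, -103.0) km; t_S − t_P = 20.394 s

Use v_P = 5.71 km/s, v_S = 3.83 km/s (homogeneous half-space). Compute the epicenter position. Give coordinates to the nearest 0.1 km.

Distance from S−P lag: d = Δt · v_P v_S / (v_P − v_S) = Δt · (5.71·3.83)/(5.71−3.83) ≈ 11.6326·Δt.
So d_Seismometer 1 = 87.24, d_Seismometer 2 = 277.12, d_Seismometer 3 = 237.24 km.
Circle about each station: (x − 85.2)² + (y − 120.3)² = 87.24²; (x − 113.4)² + (y + 146.9)² = 277.12²; (x + 113.8)² + (y + 103.0)² = 237.24².
Subtracting pairs of circle equations eliminates x²+y² and gives linear equations (the radical axes):
56.4 x − 534.4 y = -56476.64
-398.0 x − 446.6 y = -46843.69
Solving the 2×2 system: x ≈ -0.8, y ≈ 105.6 km.

x ≈ -0.8 km, y ≈ 105.6 km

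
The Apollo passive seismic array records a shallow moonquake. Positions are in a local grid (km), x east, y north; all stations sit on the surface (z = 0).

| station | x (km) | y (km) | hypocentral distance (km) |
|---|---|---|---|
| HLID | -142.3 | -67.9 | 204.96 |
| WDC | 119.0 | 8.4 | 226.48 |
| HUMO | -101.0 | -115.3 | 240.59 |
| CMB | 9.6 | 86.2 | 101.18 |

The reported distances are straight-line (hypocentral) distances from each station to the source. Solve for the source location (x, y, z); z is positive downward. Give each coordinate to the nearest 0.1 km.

x ≈ -72.7 km, y ≈ 118.5 km, depth ≈ 49.2 km

Each station gives a sphere (x−x_i)² + (y−y_i)² + z² = d_i² (stations at z=0).
Subtracting the HLID sphere from WDC and HUMO: z² cancels, leaving linear equations in x and y:
522.6 x + 152.6 y = -19912.73
82.6 x − 94.8 y = -17239.56
Solving: x ≈ -72.706, y ≈ 118.502 km (keep extra digits for the depth step; rounded: -72.7, 118.5).
Then from the HLID sphere: z² = 204.96² − (x + 142.3)² − (y + 67.9)² with x = -72.706, y = 118.502, so z ≈ 49.189 ≈ 49.2 km.
Check against CMB (with the unrounded solution): distance 101.18 ≈ 101.18 km. ✓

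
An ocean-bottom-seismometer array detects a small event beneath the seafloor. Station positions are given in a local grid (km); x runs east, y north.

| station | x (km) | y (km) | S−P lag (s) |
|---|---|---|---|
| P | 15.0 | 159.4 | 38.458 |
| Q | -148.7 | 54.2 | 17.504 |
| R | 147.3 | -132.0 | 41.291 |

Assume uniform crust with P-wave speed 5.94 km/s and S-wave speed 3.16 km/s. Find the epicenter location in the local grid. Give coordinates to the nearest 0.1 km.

Distance from S−P lag: d = Δt · v_P v_S / (v_P − v_S) = Δt · (5.94·3.16)/(5.94−3.16) ≈ 6.7519·Δt.
So d_P = 259.67, d_Q = 118.19, d_R = 278.79 km.
Circle about each station: (x − 15.0)² + (y − 159.4)² = 259.67²; (x + 148.7)² + (y − 54.2)² = 118.19²; (x − 147.3)² + (y + 132.0)² = 278.79².
Subtracting the P equation from the Q and R equations removes the quadratic terms:
-327.4 x − 210.4 y = 52875.60
264.6 x − 582.8 y = 3192.57
Solving the 2×2 system: x ≈ -122.3, y ≈ -61.0 km.

(-122.3, -61.0)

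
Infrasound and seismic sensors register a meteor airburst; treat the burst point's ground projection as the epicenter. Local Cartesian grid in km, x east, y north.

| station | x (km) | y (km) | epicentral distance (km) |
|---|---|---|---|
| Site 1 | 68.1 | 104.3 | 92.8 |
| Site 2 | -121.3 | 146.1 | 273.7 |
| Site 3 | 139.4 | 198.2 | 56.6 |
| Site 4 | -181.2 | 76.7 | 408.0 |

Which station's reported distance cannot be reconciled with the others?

Solve using three stations at a time. Using Site 1, Site 2, Site 3 (subtract circle equations pairwise → linear system) gives (x, y) ≈ (152.4, 143.1).
Distances from that point to each station vs reported:
  Site 1: calculated 92.8 vs reported 92.8 → residual 0.0 km
  Site 2: calculated 273.7 vs reported 273.7 → residual 0.0 km
  Site 3: calculated 56.6 vs reported 56.6 → residual 0.0 km
  Site 4: calculated 340.1 vs reported 408.0 → residual 67.9 km
Site 1, Site 2, Site 3 are mutually consistent (residuals ≈ 0); Site 4 is off by 67.9 km.

Site 4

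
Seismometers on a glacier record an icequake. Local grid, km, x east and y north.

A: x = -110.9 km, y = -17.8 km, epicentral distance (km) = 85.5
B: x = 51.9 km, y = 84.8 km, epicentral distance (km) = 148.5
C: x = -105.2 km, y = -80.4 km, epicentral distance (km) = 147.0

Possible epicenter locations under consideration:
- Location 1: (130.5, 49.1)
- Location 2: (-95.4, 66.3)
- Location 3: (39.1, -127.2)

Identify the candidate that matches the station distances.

For each candidate, compare |candidate − station| to the reported distance:
Location 1: residuals A 165.0, B 62.2, C 121.9 → max 165.0 km
Location 2: residuals A 0.0, B 0.0, C 0.0 → max 0.0 km
Location 3: residuals A 100.2, B 63.9, C 4.7 → max 100.2 km
Only Location 2 has all residuals ≈ 0.

Location 2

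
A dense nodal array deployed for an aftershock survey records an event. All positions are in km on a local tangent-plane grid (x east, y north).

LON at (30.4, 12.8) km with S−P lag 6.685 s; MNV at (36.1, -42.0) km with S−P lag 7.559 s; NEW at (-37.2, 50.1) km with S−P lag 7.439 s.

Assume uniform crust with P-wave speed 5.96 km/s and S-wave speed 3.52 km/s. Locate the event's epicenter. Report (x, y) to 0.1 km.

(-21.5, -11.9)

Distance from S−P lag: d = Δt · v_P v_S / (v_P − v_S) = Δt · (5.96·3.52)/(5.96−3.52) ≈ 8.5980·Δt.
So d_LON = 57.48, d_MNV = 64.99, d_NEW = 63.96 km.
Circle about each station: (x − 30.4)² + (y − 12.8)² = 57.48²; (x − 36.1)² + (y + 42.0)² = 64.99²; (x + 37.2)² + (y − 50.1)² = 63.96².
Subtracting the LON equation from the MNV and NEW equations removes the quadratic terms:
11.4 x − 109.6 y = 1059.46
-135.2 x + 74.6 y = 2018.92
Solving the 2×2 system: x ≈ -21.5, y ≈ -11.9 km.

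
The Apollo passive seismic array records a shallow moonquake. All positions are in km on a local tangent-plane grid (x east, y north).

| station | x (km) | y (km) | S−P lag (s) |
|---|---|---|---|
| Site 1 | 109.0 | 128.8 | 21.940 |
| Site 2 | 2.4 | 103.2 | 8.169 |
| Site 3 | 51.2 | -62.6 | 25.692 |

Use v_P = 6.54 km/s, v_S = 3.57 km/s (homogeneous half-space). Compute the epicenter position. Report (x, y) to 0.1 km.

-61.8 km east, 104.8 km north

Distance from S−P lag: d = Δt · v_P v_S / (v_P − v_S) = Δt · (6.54·3.57)/(6.54−3.57) ≈ 7.8612·Δt.
So d_Site 1 = 172.47, d_Site 2 = 64.22, d_Site 3 = 201.97 km.
Circle about each station: (x − 109.0)² + (y − 128.8)² = 172.47²; (x − 2.4)² + (y − 103.2)² = 64.22²; (x − 51.2)² + (y + 62.6)² = 201.97².
Subtracting pairs of circle equations eliminates x²+y² and gives linear equations (the radical axes):
-213.2 x − 51.2 y = 7807.25
-115.6 x − 382.8 y = -32976.22
Solving the 2×2 system: x ≈ -61.8, y ≈ 104.8 km.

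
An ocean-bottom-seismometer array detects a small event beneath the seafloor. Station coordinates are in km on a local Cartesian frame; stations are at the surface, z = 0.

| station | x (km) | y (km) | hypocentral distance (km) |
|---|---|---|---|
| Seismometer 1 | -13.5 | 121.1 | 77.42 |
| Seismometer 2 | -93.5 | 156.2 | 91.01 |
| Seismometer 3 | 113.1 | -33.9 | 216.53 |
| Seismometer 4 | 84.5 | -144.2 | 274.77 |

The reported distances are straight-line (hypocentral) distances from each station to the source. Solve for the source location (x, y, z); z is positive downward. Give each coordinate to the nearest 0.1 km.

Each station gives a sphere (x−x_i)² + (y−y_i)² + z² = d_i² (stations at z=0).
Subtracting the Seismometer 1 sphere from Seismometer 2 and Seismometer 3: z² cancels, leaving linear equations in x and y:
-160.0 x + 70.2 y = 16004.27
253.2 x − 310.0 y = -41798.02
Solving: x ≈ -63.695, y ≈ 82.808 km (keep extra digits for the depth step; rounded: -63.7, 82.8).
Then from the Seismometer 1 sphere: z² = 77.42² − (x + 13.5)² − (y − 121.1)² with x = -63.695, y = 82.808, so z ≈ 44.811 ≈ 44.8 km.

(-63.7, 82.8, 44.8)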